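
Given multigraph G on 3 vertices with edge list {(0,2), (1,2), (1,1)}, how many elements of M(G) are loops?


In a graphic matroid, a loop is a self-loop edge (u,u) with rank 0.
Examining all 3 edges for self-loops...
Self-loops found: (1,1)
Number of loops = 1.

1


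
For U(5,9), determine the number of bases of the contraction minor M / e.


Contracting e from U(5,9) gives U(4,8).
Bases of U(4,8) = (8 choose 4) = 70.

70


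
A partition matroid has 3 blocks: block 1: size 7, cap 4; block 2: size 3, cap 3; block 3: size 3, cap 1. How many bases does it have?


A basis picks exactly ci elements from block i.
Number of bases = product of C(|Si|, ci).
= C(7,4) * C(3,3) * C(3,1)
= 35 * 1 * 3
= 105.

105


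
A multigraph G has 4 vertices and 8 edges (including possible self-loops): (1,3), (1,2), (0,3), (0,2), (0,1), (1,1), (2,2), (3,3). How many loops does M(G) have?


In a graphic matroid, a loop is a self-loop edge (u,u) with rank 0.
Examining all 8 edges for self-loops...
Self-loops found: (1,1), (2,2), (3,3)
Number of loops = 3.

3


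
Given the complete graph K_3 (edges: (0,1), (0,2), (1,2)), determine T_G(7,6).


T(K_3; x,y) = x^2 + x + y.
T(7,6) = 49 + 7 + 6 = 62.

62


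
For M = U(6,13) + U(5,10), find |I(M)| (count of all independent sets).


For a direct sum, |I(M1+M2)| = |I(M1)| * |I(M2)|.
|I(U(6,13))| = sum C(13,k) for k=0..6 = 4096.
|I(U(5,10))| = sum C(10,k) for k=0..5 = 638.
Total = 4096 * 638 = 2613248.

2613248


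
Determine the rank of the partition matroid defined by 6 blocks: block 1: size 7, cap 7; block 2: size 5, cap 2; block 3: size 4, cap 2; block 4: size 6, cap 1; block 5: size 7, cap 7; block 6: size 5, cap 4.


Rank of a partition matroid = sum of min(|Si|, ci) for each block.
= min(7,7) + min(5,2) + min(4,2) + min(6,1) + min(7,7) + min(5,4)
= 7 + 2 + 2 + 1 + 7 + 4
= 23.

23


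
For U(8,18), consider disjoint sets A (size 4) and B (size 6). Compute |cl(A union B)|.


|A union B| = 4 + 6 = 10 (disjoint).
In U(8,18), cl(S) = S if |S| < 8, else cl(S) = E.
Since 10 >= 8, cl(A union B) = E.
|cl(A union B)| = 18.

18


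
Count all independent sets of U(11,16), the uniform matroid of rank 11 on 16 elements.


Independent sets of U(11,16) are all subsets of size <= 11.
Count = C(16,0) + C(16,1) + C(16,2) + C(16,3) + C(16,4) + C(16,5) + C(16,6) + C(16,7) + C(16,8) + C(16,9) + C(16,10) + C(16,11)
     = 1 + 16 + 120 + 560 + 1820 + 4368 + 8008 + 11440 + 12870 + 11440 + 8008 + 4368
     = 63019.

63019


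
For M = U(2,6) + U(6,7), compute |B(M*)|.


(M1+M2)* = M1* + M2*.
M1* = U(4,6), bases: C(6,4) = 15.
M2* = U(1,7), bases: C(7,1) = 7.
|B(M*)| = 15 * 7 = 105.

105


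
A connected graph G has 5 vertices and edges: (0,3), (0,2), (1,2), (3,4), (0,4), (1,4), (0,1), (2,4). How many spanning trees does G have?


By Kirchhoff's matrix tree theorem, the number of spanning trees equals
the determinant of any cofactor of the Laplacian matrix L.
G has 5 vertices and 8 edges.
Computing the (4 x 4) cofactor determinant gives 40.

40


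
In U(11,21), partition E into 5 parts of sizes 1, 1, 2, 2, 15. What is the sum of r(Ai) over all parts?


r(Ai) = min(|Ai|, 11) for each part.
Sum = min(1,11) + min(1,11) + min(2,11) + min(2,11) + min(15,11)
    = 1 + 1 + 2 + 2 + 11
    = 17.

17


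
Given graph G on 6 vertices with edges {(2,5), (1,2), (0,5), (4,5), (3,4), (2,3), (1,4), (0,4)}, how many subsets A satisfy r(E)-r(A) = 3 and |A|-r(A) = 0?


R(x,y) = sum over A in 2^E of x^(r(E)-r(A)) * y^(|A|-r(A)).
G has 6 vertices, 8 edges. r(E) = 5.
Enumerate all 2^8 = 256 subsets.
Count subsets with r(E)-r(A)=3 and |A|-r(A)=0: 28.

28


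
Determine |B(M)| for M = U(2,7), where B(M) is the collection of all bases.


Bases of U(2,7) are all 2-element subsets of the 7-element ground set.
Number of bases = C(7,2).
C(7,2) = (7 * 6) / (1 * 2) = 21.

21


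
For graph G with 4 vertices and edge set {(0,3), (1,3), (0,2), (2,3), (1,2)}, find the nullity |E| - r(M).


Cycle rank (nullity) = |E| - r(M) = |E| - (|V| - c).
|E| = 5, |V| = 4, c = 1.
Nullity = 5 - (4 - 1) = 5 - 3 = 2.

2


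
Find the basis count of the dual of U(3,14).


The dual of U(r,n) is U(n-r, n) = U(11,14).
Bases of U(11,14) are all (11)-element subsets.
|B(M*)| = C(14,11) = 14! / (11! * 3!) = 364.

364


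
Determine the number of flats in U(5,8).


Flats of U(5,8): every subset of size < 5 is a flat, plus E itself.
Count = C(8,0) + C(8,1) + C(8,2) + C(8,3) + C(8,4) + 1
     = 1 + 8 + 28 + 56 + 70 + 1
     = 164.

164


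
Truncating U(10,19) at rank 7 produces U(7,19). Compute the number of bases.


Truncating U(10,19) to rank 7 gives U(7,19).
Bases of U(7,19) are all 7-element subsets of 19 elements.
Number of bases = C(19,7) = 50388.

50388


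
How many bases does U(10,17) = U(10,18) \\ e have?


Deleting e from U(10,18) gives U(10,17) since n > r.
Bases of U(10,17) = C(17,10) = 17! / (10! * 7!) = 19448.

19448


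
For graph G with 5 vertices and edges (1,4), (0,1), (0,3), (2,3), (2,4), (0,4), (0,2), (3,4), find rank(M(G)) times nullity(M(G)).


r(M) = |V| - c = 5 - 1 = 4.
nullity = |E| - r(M) = 8 - 4 = 4.
Product = 4 * 4 = 16.

16


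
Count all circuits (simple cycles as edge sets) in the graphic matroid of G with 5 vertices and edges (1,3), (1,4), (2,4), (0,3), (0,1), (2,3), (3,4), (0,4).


A circuit in a graphic matroid = edge set of a simple cycle.
G has 5 vertices and 8 edges.
Enumerating all minimal edge subsets forming cycles...
Total circuits found: 12.

12


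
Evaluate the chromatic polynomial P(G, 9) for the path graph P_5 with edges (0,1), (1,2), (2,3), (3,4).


P(P_5, k) = k * (k-1)^(4).
P(9) = 9 * 8^4 = 9 * 4096 = 36864.

36864


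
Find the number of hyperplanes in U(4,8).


Hyperplanes of U(4,8) are flats of rank 3.
In a uniform matroid, these are exactly the (3)-element subsets.
Count = C(8,3) = (8 * 7 * 6) / (1 * 2 * 3) = 56.

56


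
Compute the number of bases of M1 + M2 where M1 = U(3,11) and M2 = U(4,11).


Bases of a direct sum M1 + M2: |B| = |B(M1)| * |B(M2)|.
|B(U(3,11))| = C(11,3) = 165.
|B(U(4,11))| = C(11,4) = 330.
Total bases = 165 * 330 = 54450.

54450


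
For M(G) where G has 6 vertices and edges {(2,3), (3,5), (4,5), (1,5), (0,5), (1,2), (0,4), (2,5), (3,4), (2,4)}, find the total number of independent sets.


An independent set in a graphic matroid is an acyclic edge subset.
G has 6 vertices and 10 edges.
Enumerate all 2^10 = 1024 subsets, checking for acyclicity.
Total independent sets = 430.

430


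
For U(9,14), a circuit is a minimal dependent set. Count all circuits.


In U(9,14), circuits are the (10)-element subsets.
Any set of 10 elements is dependent, and removing any one element gives
an independent set of size 9, so it is a minimal dependent set.
Number of circuits = (14 choose 10) = 1001.

1001


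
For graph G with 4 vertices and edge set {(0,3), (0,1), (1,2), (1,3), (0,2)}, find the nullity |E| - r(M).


Cycle rank (nullity) = |E| - r(M) = |E| - (|V| - c).
|E| = 5, |V| = 4, c = 1.
Nullity = 5 - (4 - 1) = 5 - 3 = 2.

2


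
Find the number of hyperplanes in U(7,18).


Hyperplanes of U(7,18) are flats of rank 6.
In a uniform matroid, these are exactly the (6)-element subsets.
Count = C(18,6) = 18! / (6! * 12!) = 18564.

18564


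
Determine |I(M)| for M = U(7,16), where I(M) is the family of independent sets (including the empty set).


Independent sets of U(7,16) are all subsets of size <= 7.
Count = C(16,0) + C(16,1) + C(16,2) + C(16,3) + C(16,4) + C(16,5) + C(16,6) + C(16,7)
     = 1 + 16 + 120 + 560 + 1820 + 4368 + 8008 + 11440
     = 26333.

26333


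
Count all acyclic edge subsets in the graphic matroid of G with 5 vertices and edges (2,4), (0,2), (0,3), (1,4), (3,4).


An independent set in a graphic matroid is an acyclic edge subset.
G has 5 vertices and 5 edges.
Enumerate all 2^5 = 32 subsets, checking for acyclicity.
Total independent sets = 30.

30


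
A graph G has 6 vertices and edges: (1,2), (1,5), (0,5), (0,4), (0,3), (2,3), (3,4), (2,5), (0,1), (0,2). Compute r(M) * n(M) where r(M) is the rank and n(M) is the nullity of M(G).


r(M) = |V| - c = 6 - 1 = 5.
nullity = |E| - r(M) = 10 - 5 = 5.
Product = 5 * 5 = 25.

25


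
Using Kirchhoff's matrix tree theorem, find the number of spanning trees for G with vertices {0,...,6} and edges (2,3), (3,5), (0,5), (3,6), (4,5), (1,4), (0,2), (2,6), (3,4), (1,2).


By Kirchhoff's matrix tree theorem, the number of spanning trees equals
the determinant of any cofactor of the Laplacian matrix L.
G has 7 vertices and 10 edges.
Computing the (6 x 6) cofactor determinant gives 91.

91


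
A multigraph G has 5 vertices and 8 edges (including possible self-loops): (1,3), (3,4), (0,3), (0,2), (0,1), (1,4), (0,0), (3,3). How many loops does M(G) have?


In a graphic matroid, a loop is a self-loop edge (u,u) with rank 0.
Examining all 8 edges for self-loops...
Self-loops found: (0,0), (3,3)
Number of loops = 2.

2


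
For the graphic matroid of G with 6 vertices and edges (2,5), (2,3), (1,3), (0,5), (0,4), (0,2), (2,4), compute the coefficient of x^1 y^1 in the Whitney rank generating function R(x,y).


R(x,y) = sum over A in 2^E of x^(r(E)-r(A)) * y^(|A|-r(A)).
G has 6 vertices, 7 edges. r(E) = 5.
Enumerate all 2^7 = 128 subsets.
Count subsets with r(E)-r(A)=1 and |A|-r(A)=1: 12.

12


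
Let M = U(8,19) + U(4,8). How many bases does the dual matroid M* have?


(M1+M2)* = M1* + M2*.
M1* = U(11,19), bases: C(19,11) = 75582.
M2* = U(4,8), bases: C(8,4) = 70.
|B(M*)| = 75582 * 70 = 5290740.

5290740


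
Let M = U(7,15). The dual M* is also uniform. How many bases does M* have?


The dual of U(r,n) is U(n-r, n) = U(8,15).
Bases of U(8,15) are all (8)-element subsets.
|B(M*)| = (15 choose 8) = 6435.

6435


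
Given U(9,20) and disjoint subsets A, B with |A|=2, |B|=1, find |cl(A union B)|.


|A union B| = 2 + 1 = 3 (disjoint).
In U(9,20), cl(S) = S if |S| < 9, else cl(S) = E.
Since 3 < 9, cl(A union B) = A union B.
|cl(A union B)| = 3.

3


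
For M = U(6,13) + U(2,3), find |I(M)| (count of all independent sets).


For a direct sum, |I(M1+M2)| = |I(M1)| * |I(M2)|.
|I(U(6,13))| = sum C(13,k) for k=0..6 = 4096.
|I(U(2,3))| = sum C(3,k) for k=0..2 = 7.
Total = 4096 * 7 = 28672.

28672


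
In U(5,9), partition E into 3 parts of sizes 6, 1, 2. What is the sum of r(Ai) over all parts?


r(Ai) = min(|Ai|, 5) for each part.
Sum = min(6,5) + min(1,5) + min(2,5)
    = 5 + 1 + 2
    = 8.

8


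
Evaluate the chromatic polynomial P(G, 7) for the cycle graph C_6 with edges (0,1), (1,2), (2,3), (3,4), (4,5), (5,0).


P(C_6, k) = (k-1)^6 + (-1)^6*(k-1).
P(7) = (6)^6 + 6
= 46656 + 6 = 46662.

46662


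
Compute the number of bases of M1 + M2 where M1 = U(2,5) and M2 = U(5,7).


Bases of a direct sum M1 + M2: |B| = |B(M1)| * |B(M2)|.
|B(U(2,5))| = C(5,2) = 10.
|B(U(5,7))| = C(7,5) = 21.
Total bases = 10 * 21 = 210.

210


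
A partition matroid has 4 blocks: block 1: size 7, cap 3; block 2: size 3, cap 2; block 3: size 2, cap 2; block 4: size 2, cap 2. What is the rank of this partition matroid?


Rank of a partition matroid = sum of min(|Si|, ci) for each block.
= min(7,3) + min(3,2) + min(2,2) + min(2,2)
= 3 + 2 + 2 + 2
= 9.

9


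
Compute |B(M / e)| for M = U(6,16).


Contracting e from U(6,16) gives U(5,15).
Bases of U(5,15) = (15 choose 5) = 3003.

3003


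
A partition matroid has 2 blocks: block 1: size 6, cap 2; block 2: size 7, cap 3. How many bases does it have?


A basis picks exactly ci elements from block i.
Number of bases = product of C(|Si|, ci).
= C(6,2) * C(7,3)
= 15 * 35
= 525.

525


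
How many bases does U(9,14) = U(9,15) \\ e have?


Deleting e from U(9,15) gives U(9,14) since n > r.
Bases of U(9,14) = (14 choose 9) = 2002.

2002


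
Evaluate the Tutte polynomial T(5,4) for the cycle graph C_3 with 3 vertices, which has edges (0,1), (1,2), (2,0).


T(C_3; x,y) = x + x^2 + ... + x^(2) + y.
T(5,4) = 5^1 + 5^2 + 4
= 5 + 25 + 4
= 34.

34


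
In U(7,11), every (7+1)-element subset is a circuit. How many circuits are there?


In U(7,11), circuits are the (8)-element subsets.
Any set of 8 elements is dependent, and removing any one element gives
an independent set of size 7, so it is a minimal dependent set.
Number of circuits = C(11,8) = 11! / (8! * 3!) = 165.

165


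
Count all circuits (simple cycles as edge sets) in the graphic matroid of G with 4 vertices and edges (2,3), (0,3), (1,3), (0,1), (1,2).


A circuit in a graphic matroid = edge set of a simple cycle.
G has 4 vertices and 5 edges.
Enumerating all minimal edge subsets forming cycles...
Total circuits found: 3.

3


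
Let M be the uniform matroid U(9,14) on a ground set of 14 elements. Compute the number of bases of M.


Bases of U(9,14) are all 9-element subsets of the 14-element ground set.
Number of bases = C(14,9).
C(14,9) = 2002.

2002


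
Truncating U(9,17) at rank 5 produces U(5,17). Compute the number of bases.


Truncating U(9,17) to rank 5 gives U(5,17).
Bases of U(5,17) are all 5-element subsets of 17 elements.
Number of bases = (17 choose 5) = 6188.

6188


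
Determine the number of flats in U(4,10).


Flats of U(4,10): every subset of size < 4 is a flat, plus E itself.
Count = C(10,0) + C(10,1) + C(10,2) + C(10,3) + 1
     = 1 + 10 + 45 + 120 + 1
     = 177.

177


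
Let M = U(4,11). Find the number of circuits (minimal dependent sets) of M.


In U(4,11), circuits are the (5)-element subsets.
Any set of 5 elements is dependent, and removing any one element gives
an independent set of size 4, so it is a minimal dependent set.
Number of circuits = C(11,5) = 462.

462


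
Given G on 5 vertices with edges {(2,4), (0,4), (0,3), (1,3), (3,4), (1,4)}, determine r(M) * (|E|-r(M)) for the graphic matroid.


r(M) = |V| - c = 5 - 1 = 4.
nullity = |E| - r(M) = 6 - 4 = 2.
Product = 4 * 2 = 8.

8


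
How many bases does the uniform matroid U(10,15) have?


Bases of U(10,15) are all 10-element subsets of the 15-element ground set.
Number of bases = C(15,10).
C(15,10) = 3003.

3003


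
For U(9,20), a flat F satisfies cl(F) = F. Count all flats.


Flats of U(9,20): every subset of size < 9 is a flat, plus E itself.
Count = C(20,0) + C(20,1) + C(20,2) + C(20,3) + C(20,4) + C(20,5) + C(20,6) + C(20,7) + C(20,8) + 1
     = 1 + 20 + 190 + 1140 + 4845 + 15504 + 38760 + 77520 + 125970 + 1
     = 263951.

263951


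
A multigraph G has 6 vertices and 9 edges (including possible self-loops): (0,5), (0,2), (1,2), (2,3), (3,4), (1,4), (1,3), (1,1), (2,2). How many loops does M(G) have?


In a graphic matroid, a loop is a self-loop edge (u,u) with rank 0.
Examining all 9 edges for self-loops...
Self-loops found: (1,1), (2,2)
Number of loops = 2.

2


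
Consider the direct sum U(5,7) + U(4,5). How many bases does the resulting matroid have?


Bases of a direct sum M1 + M2: |B| = |B(M1)| * |B(M2)|.
|B(U(5,7))| = C(7,5) = 21.
|B(U(4,5))| = C(5,4) = 5.
Total bases = 21 * 5 = 105.

105


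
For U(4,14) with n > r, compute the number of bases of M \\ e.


Deleting e from U(4,14) gives U(4,13) since n > r.
Bases of U(4,13) = C(13,4) = (13 * 12 * 11 * 10) / (1 * 2 * 3 * 4) = 715.

715


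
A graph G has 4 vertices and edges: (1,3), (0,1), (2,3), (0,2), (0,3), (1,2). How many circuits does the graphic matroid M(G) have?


A circuit in a graphic matroid = edge set of a simple cycle.
G has 4 vertices and 6 edges.
Enumerating all minimal edge subsets forming cycles...
Total circuits found: 7.

7


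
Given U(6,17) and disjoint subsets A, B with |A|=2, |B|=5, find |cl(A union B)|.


|A union B| = 2 + 5 = 7 (disjoint).
In U(6,17), cl(S) = S if |S| < 6, else cl(S) = E.
Since 7 >= 6, cl(A union B) = E.
|cl(A union B)| = 17.

17


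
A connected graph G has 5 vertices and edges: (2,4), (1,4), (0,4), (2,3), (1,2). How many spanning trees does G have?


By Kirchhoff's matrix tree theorem, the number of spanning trees equals
the determinant of any cofactor of the Laplacian matrix L.
G has 5 vertices and 5 edges.
Computing the (4 x 4) cofactor determinant gives 3.

3


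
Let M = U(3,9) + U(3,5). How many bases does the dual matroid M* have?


(M1+M2)* = M1* + M2*.
M1* = U(6,9), bases: C(9,6) = 84.
M2* = U(2,5), bases: C(5,2) = 10.
|B(M*)| = 84 * 10 = 840.

840


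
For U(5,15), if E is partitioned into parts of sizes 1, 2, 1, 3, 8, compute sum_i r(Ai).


r(Ai) = min(|Ai|, 5) for each part.
Sum = min(1,5) + min(2,5) + min(1,5) + min(3,5) + min(8,5)
    = 1 + 2 + 1 + 3 + 5
    = 12.

12


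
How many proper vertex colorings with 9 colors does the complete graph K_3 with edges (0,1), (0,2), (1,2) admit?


P(K_3, k) = k(k-1)(k-2)...(k-2).
P(9) = (9) * (8) * (7) = 504.

504


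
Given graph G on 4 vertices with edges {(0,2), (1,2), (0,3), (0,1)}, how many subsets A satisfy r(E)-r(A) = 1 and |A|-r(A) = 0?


R(x,y) = sum over A in 2^E of x^(r(E)-r(A)) * y^(|A|-r(A)).
G has 4 vertices, 4 edges. r(E) = 3.
Enumerate all 2^4 = 16 subsets.
Count subsets with r(E)-r(A)=1 and |A|-r(A)=0: 6.

6


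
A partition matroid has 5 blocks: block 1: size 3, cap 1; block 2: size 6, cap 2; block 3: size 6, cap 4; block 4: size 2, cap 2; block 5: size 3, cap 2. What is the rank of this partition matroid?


Rank of a partition matroid = sum of min(|Si|, ci) for each block.
= min(3,1) + min(6,2) + min(6,4) + min(2,2) + min(3,2)
= 1 + 2 + 4 + 2 + 2
= 11.

11


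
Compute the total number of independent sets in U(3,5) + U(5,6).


For a direct sum, |I(M1+M2)| = |I(M1)| * |I(M2)|.
|I(U(3,5))| = sum C(5,k) for k=0..3 = 26.
|I(U(5,6))| = sum C(6,k) for k=0..5 = 63.
Total = 26 * 63 = 1638.

1638


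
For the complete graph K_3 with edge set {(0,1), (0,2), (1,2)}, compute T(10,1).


T(K_3; x,y) = x^2 + x + y.
T(10,1) = 100 + 10 + 1 = 111.

111


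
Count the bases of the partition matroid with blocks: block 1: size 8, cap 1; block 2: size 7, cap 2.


A basis picks exactly ci elements from block i.
Number of bases = product of C(|Si|, ci).
= C(8,1) * C(7,2)
= 8 * 21
= 168.

168


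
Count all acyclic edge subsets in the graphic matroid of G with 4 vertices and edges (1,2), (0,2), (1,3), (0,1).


An independent set in a graphic matroid is an acyclic edge subset.
G has 4 vertices and 4 edges.
Enumerate all 2^4 = 16 subsets, checking for acyclicity.
Total independent sets = 14.

14


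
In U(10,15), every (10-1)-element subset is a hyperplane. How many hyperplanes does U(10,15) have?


Hyperplanes of U(10,15) are flats of rank 9.
In a uniform matroid, these are exactly the (9)-element subsets.
Count = (15 choose 9) = 5005.

5005


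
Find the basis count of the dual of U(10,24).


The dual of U(r,n) is U(n-r, n) = U(14,24).
Bases of U(14,24) are all (14)-element subsets.
|B(M*)| = (24 choose 14) = 1961256.

1961256


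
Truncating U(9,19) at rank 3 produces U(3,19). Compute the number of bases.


Truncating U(9,19) to rank 3 gives U(3,19).
Bases of U(3,19) are all 3-element subsets of 19 elements.
Number of bases = C(19,3) = (19 * 18 * 17) / (1 * 2 * 3) = 969.

969


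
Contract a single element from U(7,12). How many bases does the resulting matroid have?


Contracting e from U(7,12) gives U(6,11).
Bases of U(6,11) = C(11,6) = 11! / (6! * 5!) = 462.

462


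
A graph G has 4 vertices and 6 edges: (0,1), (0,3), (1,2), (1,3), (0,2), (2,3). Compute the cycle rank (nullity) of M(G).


Cycle rank (nullity) = |E| - r(M) = |E| - (|V| - c).
|E| = 6, |V| = 4, c = 1.
Nullity = 6 - (4 - 1) = 6 - 3 = 3.

3


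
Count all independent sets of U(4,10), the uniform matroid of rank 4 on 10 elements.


Independent sets of U(4,10) are all subsets of size <= 4.
Count = C(10,0) + C(10,1) + C(10,2) + C(10,3) + C(10,4)
     = 1 + 10 + 45 + 120 + 210
     = 386.

386


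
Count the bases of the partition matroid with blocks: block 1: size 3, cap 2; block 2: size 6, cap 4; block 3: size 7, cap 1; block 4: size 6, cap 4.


A basis picks exactly ci elements from block i.
Number of bases = product of C(|Si|, ci).
= C(3,2) * C(6,4) * C(7,1) * C(6,4)
= 3 * 15 * 7 * 15
= 4725.

4725


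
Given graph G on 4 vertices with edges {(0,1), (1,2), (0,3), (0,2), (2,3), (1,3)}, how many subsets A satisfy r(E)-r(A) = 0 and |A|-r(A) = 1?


R(x,y) = sum over A in 2^E of x^(r(E)-r(A)) * y^(|A|-r(A)).
G has 4 vertices, 6 edges. r(E) = 3.
Enumerate all 2^6 = 64 subsets.
Count subsets with r(E)-r(A)=0 and |A|-r(A)=1: 15.

15


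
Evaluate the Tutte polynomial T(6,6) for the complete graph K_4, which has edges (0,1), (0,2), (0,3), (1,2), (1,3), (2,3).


T(K_4; x,y) = x^3 + 3x^2 + 4xy + 2x + y^3 + 3y^2 + 2y.
Substituting x=6, y=6:
= 216 + 108 + 144 + 12 + 216 + 108 + 12
= 816.

816


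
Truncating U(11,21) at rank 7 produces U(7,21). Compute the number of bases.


Truncating U(11,21) to rank 7 gives U(7,21).
Bases of U(7,21) are all 7-element subsets of 21 elements.
Number of bases = (21 choose 7) = 116280.

116280


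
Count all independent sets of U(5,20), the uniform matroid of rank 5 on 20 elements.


Independent sets of U(5,20) are all subsets of size <= 5.
Count = (20 choose 0) + (20 choose 1) + (20 choose 2) + (20 choose 3) + (20 choose 4) + (20 choose 5)
     = 1 + 20 + 190 + 1140 + 4845 + 15504
     = 21700.

21700


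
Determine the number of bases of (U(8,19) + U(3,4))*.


(M1+M2)* = M1* + M2*.
M1* = U(11,19), bases: C(19,11) = 75582.
M2* = U(1,4), bases: C(4,1) = 4.
|B(M*)| = 75582 * 4 = 302328.

302328


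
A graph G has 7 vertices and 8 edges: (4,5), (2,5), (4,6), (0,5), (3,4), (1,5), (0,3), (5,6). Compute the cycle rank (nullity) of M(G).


Cycle rank (nullity) = |E| - r(M) = |E| - (|V| - c).
|E| = 8, |V| = 7, c = 1.
Nullity = 8 - (7 - 1) = 8 - 6 = 2.

2


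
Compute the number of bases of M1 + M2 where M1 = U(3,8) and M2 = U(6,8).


Bases of a direct sum M1 + M2: |B| = |B(M1)| * |B(M2)|.
|B(U(3,8))| = C(8,3) = 56.
|B(U(6,8))| = C(8,6) = 28.
Total bases = 56 * 28 = 1568.

1568


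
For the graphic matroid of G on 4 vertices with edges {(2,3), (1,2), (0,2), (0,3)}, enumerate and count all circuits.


A circuit in a graphic matroid = edge set of a simple cycle.
G has 4 vertices and 4 edges.
Enumerating all minimal edge subsets forming cycles...
Total circuits found: 1.

1


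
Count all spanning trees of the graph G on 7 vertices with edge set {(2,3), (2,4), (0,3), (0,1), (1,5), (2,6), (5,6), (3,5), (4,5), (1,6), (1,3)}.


By Kirchhoff's matrix tree theorem, the number of spanning trees equals
the determinant of any cofactor of the Laplacian matrix L.
G has 7 vertices and 11 edges.
Computing the (6 x 6) cofactor determinant gives 175.

175


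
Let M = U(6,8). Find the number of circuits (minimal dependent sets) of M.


In U(6,8), circuits are the (7)-element subsets.
Any set of 7 elements is dependent, and removing any one element gives
an independent set of size 6, so it is a minimal dependent set.
Number of circuits = C(8,7) = 8! / (7! * 1!) = 8.

8


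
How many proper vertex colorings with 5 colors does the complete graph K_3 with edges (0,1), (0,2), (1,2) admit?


P(K_3, k) = k(k-1)(k-2)...(k-2).
P(5) = (5) * (4) * (3) = 60.

60


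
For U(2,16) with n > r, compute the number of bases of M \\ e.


Deleting e from U(2,16) gives U(2,15) since n > r.
Bases of U(2,15) = C(15,2) = (15 * 14) / (1 * 2) = 105.

105


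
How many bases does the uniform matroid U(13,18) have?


Bases of U(13,18) are all 13-element subsets of the 18-element ground set.
Number of bases = C(18,13).
C(18,13) = 18! / (13! * 5!) = 8568.

8568


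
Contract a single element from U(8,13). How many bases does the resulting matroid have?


Contracting e from U(8,13) gives U(7,12).
Bases of U(7,12) = (12 choose 7) = 792.

792


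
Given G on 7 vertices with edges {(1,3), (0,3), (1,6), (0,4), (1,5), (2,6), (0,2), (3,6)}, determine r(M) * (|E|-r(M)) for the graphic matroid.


r(M) = |V| - c = 7 - 1 = 6.
nullity = |E| - r(M) = 8 - 6 = 2.
Product = 6 * 2 = 12.

12


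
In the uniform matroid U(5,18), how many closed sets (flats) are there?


Flats of U(5,18): every subset of size < 5 is a flat, plus E itself.
Count = C(18,0) + C(18,1) + C(18,2) + C(18,3) + C(18,4) + 1
     = 1 + 18 + 153 + 816 + 3060 + 1
     = 4049.

4049


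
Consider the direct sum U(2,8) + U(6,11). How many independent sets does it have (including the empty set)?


For a direct sum, |I(M1+M2)| = |I(M1)| * |I(M2)|.
|I(U(2,8))| = sum C(8,k) for k=0..2 = 37.
|I(U(6,11))| = sum C(11,k) for k=0..6 = 1486.
Total = 37 * 1486 = 54982.

54982


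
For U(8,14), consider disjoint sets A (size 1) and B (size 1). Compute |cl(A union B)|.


|A union B| = 1 + 1 = 2 (disjoint).
In U(8,14), cl(S) = S if |S| < 8, else cl(S) = E.
Since 2 < 8, cl(A union B) = A union B.
|cl(A union B)| = 2.

2


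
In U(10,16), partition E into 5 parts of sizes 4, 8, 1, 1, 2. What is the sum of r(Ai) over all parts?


r(Ai) = min(|Ai|, 10) for each part.
Sum = min(4,10) + min(8,10) + min(1,10) + min(1,10) + min(2,10)
    = 4 + 8 + 1 + 1 + 2
    = 16.

16


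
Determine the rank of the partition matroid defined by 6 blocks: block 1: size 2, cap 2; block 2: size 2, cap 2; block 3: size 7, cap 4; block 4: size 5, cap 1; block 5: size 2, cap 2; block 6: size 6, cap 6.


Rank of a partition matroid = sum of min(|Si|, ci) for each block.
= min(2,2) + min(2,2) + min(7,4) + min(5,1) + min(2,2) + min(6,6)
= 2 + 2 + 4 + 1 + 2 + 6
= 17.

17


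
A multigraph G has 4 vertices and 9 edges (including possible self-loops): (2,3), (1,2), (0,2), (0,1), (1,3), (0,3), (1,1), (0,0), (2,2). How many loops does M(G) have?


In a graphic matroid, a loop is a self-loop edge (u,u) with rank 0.
Examining all 9 edges for self-loops...
Self-loops found: (1,1), (0,0), (2,2)
Number of loops = 3.

3


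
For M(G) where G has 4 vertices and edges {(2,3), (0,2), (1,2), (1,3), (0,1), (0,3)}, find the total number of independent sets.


An independent set in a graphic matroid is an acyclic edge subset.
G has 4 vertices and 6 edges.
Enumerate all 2^6 = 64 subsets, checking for acyclicity.
Total independent sets = 38.

38


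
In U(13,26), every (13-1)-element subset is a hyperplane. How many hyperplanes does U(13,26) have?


Hyperplanes of U(13,26) are flats of rank 12.
In a uniform matroid, these are exactly the (12)-element subsets.
Count = C(26,12) = 9657700.

9657700


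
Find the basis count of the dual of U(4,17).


The dual of U(r,n) is U(n-r, n) = U(13,17).
Bases of U(13,17) are all (13)-element subsets.
|B(M*)| = C(17,13) = 17! / (13! * 4!) = 2380.

2380


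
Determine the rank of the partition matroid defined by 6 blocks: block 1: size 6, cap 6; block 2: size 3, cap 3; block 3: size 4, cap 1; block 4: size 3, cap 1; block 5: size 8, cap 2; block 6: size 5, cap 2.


Rank of a partition matroid = sum of min(|Si|, ci) for each block.
= min(6,6) + min(3,3) + min(4,1) + min(3,1) + min(8,2) + min(5,2)
= 6 + 3 + 1 + 1 + 2 + 2
= 15.

15


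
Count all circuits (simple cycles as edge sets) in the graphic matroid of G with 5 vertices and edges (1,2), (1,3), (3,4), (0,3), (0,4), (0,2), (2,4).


A circuit in a graphic matroid = edge set of a simple cycle.
G has 5 vertices and 7 edges.
Enumerating all minimal edge subsets forming cycles...
Total circuits found: 7.

7


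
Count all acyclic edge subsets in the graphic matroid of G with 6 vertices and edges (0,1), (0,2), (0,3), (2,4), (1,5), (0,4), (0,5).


An independent set in a graphic matroid is an acyclic edge subset.
G has 6 vertices and 7 edges.
Enumerate all 2^7 = 128 subsets, checking for acyclicity.
Total independent sets = 98.

98


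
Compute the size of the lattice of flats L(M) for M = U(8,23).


Flats of U(8,23): every subset of size < 8 is a flat, plus E itself.
Count = C(23,0) + C(23,1) + C(23,2) + C(23,3) + C(23,4) + C(23,5) + C(23,6) + C(23,7) + 1
     = 1 + 23 + 253 + 1771 + 8855 + 33649 + 100947 + 245157 + 1
     = 390657.

390657


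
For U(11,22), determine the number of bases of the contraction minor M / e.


Contracting e from U(11,22) gives U(10,21).
Bases of U(10,21) = C(21,10) = 21! / (10! * 11!) = 352716.

352716


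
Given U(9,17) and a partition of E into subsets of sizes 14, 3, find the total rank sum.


r(Ai) = min(|Ai|, 9) for each part.
Sum = min(14,9) + min(3,9)
    = 9 + 3
    = 12.

12


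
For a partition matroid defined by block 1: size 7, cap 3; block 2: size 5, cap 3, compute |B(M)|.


A basis picks exactly ci elements from block i.
Number of bases = product of C(|Si|, ci).
= C(7,3) * C(5,3)
= 35 * 10
= 350.

350


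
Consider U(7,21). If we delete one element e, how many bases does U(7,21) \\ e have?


Deleting e from U(7,21) gives U(7,20) since n > r.
Bases of U(7,20) = (20 choose 7) = 77520.

77520


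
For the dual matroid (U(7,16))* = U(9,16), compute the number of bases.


The dual of U(r,n) is U(n-r, n) = U(9,16).
Bases of U(9,16) are all (9)-element subsets.
|B(M*)| = (16 choose 9) = 11440.

11440


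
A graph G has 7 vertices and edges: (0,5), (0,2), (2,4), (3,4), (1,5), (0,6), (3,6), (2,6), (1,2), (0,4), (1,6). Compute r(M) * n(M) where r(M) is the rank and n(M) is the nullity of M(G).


r(M) = |V| - c = 7 - 1 = 6.
nullity = |E| - r(M) = 11 - 6 = 5.
Product = 6 * 5 = 30.

30


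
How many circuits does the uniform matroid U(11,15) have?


In U(11,15), circuits are the (12)-element subsets.
Any set of 12 elements is dependent, and removing any one element gives
an independent set of size 11, so it is a minimal dependent set.
Number of circuits = (15 choose 12) = 455.

455


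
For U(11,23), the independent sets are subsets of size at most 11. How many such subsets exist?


Independent sets of U(11,23) are all subsets of size <= 11.
Count = (23 choose 0) + (23 choose 1) + (23 choose 2) + (23 choose 3) + (23 choose 4) + (23 choose 5) + (23 choose 6) + (23 choose 7) + (23 choose 8) + (23 choose 9) + (23 choose 10) + (23 choose 11)
     = 1 + 23 + 253 + 1771 + 8855 + 33649 + 100947 + 245157 + 490314 + 817190 + 1144066 + 1352078
     = 4194304.

4194304


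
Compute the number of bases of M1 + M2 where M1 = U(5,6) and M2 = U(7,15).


Bases of a direct sum M1 + M2: |B| = |B(M1)| * |B(M2)|.
|B(U(5,6))| = C(6,5) = 6.
|B(U(7,15))| = C(15,7) = 6435.
Total bases = 6 * 6435 = 38610.

38610


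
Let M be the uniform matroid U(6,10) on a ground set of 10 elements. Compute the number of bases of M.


Bases of U(6,10) are all 6-element subsets of the 10-element ground set.
Number of bases = C(10,6).
C(10,6) = 210.

210


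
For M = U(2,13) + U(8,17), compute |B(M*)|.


(M1+M2)* = M1* + M2*.
M1* = U(11,13), bases: C(13,11) = 78.
M2* = U(9,17), bases: C(17,9) = 24310.
|B(M*)| = 78 * 24310 = 1896180.

1896180


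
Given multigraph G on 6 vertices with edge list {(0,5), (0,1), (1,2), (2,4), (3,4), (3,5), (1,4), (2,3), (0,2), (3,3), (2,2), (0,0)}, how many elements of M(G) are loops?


In a graphic matroid, a loop is a self-loop edge (u,u) with rank 0.
Examining all 12 edges for self-loops...
Self-loops found: (3,3), (2,2), (0,0)
Number of loops = 3.

3


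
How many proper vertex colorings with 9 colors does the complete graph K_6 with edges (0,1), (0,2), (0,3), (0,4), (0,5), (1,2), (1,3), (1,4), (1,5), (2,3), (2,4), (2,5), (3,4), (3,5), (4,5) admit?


P(K_6, k) = k(k-1)(k-2)...(k-5).
P(9) = (9) * (8) * (7) * (6) * (5) * (4) = 60480.

60480


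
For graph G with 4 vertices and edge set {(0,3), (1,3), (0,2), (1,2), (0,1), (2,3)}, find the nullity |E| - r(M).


Cycle rank (nullity) = |E| - r(M) = |E| - (|V| - c).
|E| = 6, |V| = 4, c = 1.
Nullity = 6 - (4 - 1) = 6 - 3 = 3.

3


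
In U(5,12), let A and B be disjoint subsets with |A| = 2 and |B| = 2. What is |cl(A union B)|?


|A union B| = 2 + 2 = 4 (disjoint).
In U(5,12), cl(S) = S if |S| < 5, else cl(S) = E.
Since 4 < 5, cl(A union B) = A union B.
|cl(A union B)| = 4.

4


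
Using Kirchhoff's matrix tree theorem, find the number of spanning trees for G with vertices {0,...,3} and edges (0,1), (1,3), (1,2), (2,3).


By Kirchhoff's matrix tree theorem, the number of spanning trees equals
the determinant of any cofactor of the Laplacian matrix L.
G has 4 vertices and 4 edges.
Computing the (3 x 3) cofactor determinant gives 3.

3


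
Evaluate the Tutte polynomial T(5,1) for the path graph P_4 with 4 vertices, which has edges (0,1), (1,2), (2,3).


A path on 4 vertices is a tree with 3 edges.
T(x,y) = x^(3) for any tree.
T(5,1) = 5^3 = 125.

125


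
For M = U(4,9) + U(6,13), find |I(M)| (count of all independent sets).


For a direct sum, |I(M1+M2)| = |I(M1)| * |I(M2)|.
|I(U(4,9))| = sum C(9,k) for k=0..4 = 256.
|I(U(6,13))| = sum C(13,k) for k=0..6 = 4096.
Total = 256 * 4096 = 1048576.

1048576


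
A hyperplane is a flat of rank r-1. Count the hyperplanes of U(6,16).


Hyperplanes of U(6,16) are flats of rank 5.
In a uniform matroid, these are exactly the (5)-element subsets.
Count = C(16,5) = 16! / (5! * 11!) = 4368.

4368


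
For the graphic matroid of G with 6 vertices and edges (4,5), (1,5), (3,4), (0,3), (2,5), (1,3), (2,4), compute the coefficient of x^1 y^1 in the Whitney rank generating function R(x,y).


R(x,y) = sum over A in 2^E of x^(r(E)-r(A)) * y^(|A|-r(A)).
G has 6 vertices, 7 edges. r(E) = 5.
Enumerate all 2^7 = 128 subsets.
Count subsets with r(E)-r(A)=1 and |A|-r(A)=1: 10.

10


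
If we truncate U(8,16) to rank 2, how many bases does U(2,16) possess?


Truncating U(8,16) to rank 2 gives U(2,16).
Bases of U(2,16) are all 2-element subsets of 16 elements.
Number of bases = C(16,2) = (16 * 15) / (1 * 2) = 120.

120


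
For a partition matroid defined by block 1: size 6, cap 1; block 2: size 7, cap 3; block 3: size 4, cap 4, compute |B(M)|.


A basis picks exactly ci elements from block i.
Number of bases = product of C(|Si|, ci).
= C(6,1) * C(7,3) * C(4,4)
= 6 * 35 * 1
= 210.

210


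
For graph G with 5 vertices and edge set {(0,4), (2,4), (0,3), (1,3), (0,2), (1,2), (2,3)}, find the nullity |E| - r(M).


Cycle rank (nullity) = |E| - r(M) = |E| - (|V| - c).
|E| = 7, |V| = 5, c = 1.
Nullity = 7 - (5 - 1) = 7 - 4 = 3.

3


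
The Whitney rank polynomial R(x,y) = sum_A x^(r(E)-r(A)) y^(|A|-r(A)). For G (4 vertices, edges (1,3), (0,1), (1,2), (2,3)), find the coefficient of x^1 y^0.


R(x,y) = sum over A in 2^E of x^(r(E)-r(A)) * y^(|A|-r(A)).
G has 4 vertices, 4 edges. r(E) = 3.
Enumerate all 2^4 = 16 subsets.
Count subsets with r(E)-r(A)=1 and |A|-r(A)=0: 6.

6


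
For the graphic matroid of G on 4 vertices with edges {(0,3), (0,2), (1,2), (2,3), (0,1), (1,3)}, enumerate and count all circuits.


A circuit in a graphic matroid = edge set of a simple cycle.
G has 4 vertices and 6 edges.
Enumerating all minimal edge subsets forming cycles...
Total circuits found: 7.

7


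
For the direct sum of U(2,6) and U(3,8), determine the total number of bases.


Bases of a direct sum M1 + M2: |B| = |B(M1)| * |B(M2)|.
|B(U(2,6))| = C(6,2) = 15.
|B(U(3,8))| = C(8,3) = 56.
Total bases = 15 * 56 = 840.

840


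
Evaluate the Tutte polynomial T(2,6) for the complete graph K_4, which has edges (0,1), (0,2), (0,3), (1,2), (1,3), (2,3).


T(K_4; x,y) = x^3 + 3x^2 + 4xy + 2x + y^3 + 3y^2 + 2y.
Substituting x=2, y=6:
= 8 + 12 + 48 + 4 + 216 + 108 + 12
= 408.

408


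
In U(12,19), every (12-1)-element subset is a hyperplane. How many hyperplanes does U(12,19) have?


Hyperplanes of U(12,19) are flats of rank 11.
In a uniform matroid, these are exactly the (11)-element subsets.
Count = C(19,11) = 75582.

75582


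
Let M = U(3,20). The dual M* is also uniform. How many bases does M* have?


The dual of U(r,n) is U(n-r, n) = U(17,20).
Bases of U(17,20) are all (17)-element subsets.
|B(M*)| = C(20,17) = 1140.

1140


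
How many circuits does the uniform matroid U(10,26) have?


In U(10,26), circuits are the (11)-element subsets.
Any set of 11 elements is dependent, and removing any one element gives
an independent set of size 10, so it is a minimal dependent set.
Number of circuits = (26 choose 11) = 7726160.

7726160


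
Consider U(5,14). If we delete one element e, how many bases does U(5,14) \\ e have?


Deleting e from U(5,14) gives U(5,13) since n > r.
Bases of U(5,13) = C(13,5) = 1287.

1287


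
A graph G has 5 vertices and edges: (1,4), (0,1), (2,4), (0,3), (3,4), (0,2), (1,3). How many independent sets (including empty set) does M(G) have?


An independent set in a graphic matroid is an acyclic edge subset.
G has 5 vertices and 7 edges.
Enumerate all 2^7 = 128 subsets, checking for acyclicity.
Total independent sets = 86.

86


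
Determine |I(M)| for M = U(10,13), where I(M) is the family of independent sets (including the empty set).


Independent sets of U(10,13) are all subsets of size <= 10.
Count = (13 choose 0) + (13 choose 1) + (13 choose 2) + (13 choose 3) + (13 choose 4) + (13 choose 5) + (13 choose 6) + (13 choose 7) + (13 choose 8) + (13 choose 9) + (13 choose 10)
     = 1 + 13 + 78 + 286 + 715 + 1287 + 1716 + 1716 + 1287 + 715 + 286
     = 8100.

8100


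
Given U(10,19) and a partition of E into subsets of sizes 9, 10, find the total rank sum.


r(Ai) = min(|Ai|, 10) for each part.
Sum = min(9,10) + min(10,10)
    = 9 + 10
    = 19.

19


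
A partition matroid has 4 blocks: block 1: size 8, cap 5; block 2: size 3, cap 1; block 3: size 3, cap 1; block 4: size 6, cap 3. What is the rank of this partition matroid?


Rank of a partition matroid = sum of min(|Si|, ci) for each block.
= min(8,5) + min(3,1) + min(3,1) + min(6,3)
= 5 + 1 + 1 + 3
= 10.

10


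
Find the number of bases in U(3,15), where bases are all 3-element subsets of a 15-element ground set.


Bases of U(3,15) are all 3-element subsets of the 15-element ground set.
Number of bases = C(15,3).
C(15,3) = 15! / (3! * 12!) = 455.

455


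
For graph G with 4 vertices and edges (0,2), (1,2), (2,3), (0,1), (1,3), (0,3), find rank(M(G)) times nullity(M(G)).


r(M) = |V| - c = 4 - 1 = 3.
nullity = |E| - r(M) = 6 - 3 = 3.
Product = 3 * 3 = 9.

9


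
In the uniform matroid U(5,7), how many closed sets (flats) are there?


Flats of U(5,7): every subset of size < 5 is a flat, plus E itself.
Count = (7 choose 0) + (7 choose 1) + (7 choose 2) + (7 choose 3) + (7 choose 4) + 1
     = 1 + 7 + 21 + 35 + 35 + 1
     = 100.

100


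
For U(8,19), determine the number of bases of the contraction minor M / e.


Contracting e from U(8,19) gives U(7,18).
Bases of U(7,18) = (18 choose 7) = 31824.

31824


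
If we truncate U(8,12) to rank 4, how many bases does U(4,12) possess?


Truncating U(8,12) to rank 4 gives U(4,12).
Bases of U(4,12) are all 4-element subsets of 12 elements.
Number of bases = (12 choose 4) = 495.

495


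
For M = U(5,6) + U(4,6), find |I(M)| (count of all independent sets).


For a direct sum, |I(M1+M2)| = |I(M1)| * |I(M2)|.
|I(U(5,6))| = sum C(6,k) for k=0..5 = 63.
|I(U(4,6))| = sum C(6,k) for k=0..4 = 57.
Total = 63 * 57 = 3591.

3591


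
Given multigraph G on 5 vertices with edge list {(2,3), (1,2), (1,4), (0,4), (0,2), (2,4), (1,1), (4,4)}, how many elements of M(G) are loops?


In a graphic matroid, a loop is a self-loop edge (u,u) with rank 0.
Examining all 8 edges for self-loops...
Self-loops found: (1,1), (4,4)
Number of loops = 2.

2


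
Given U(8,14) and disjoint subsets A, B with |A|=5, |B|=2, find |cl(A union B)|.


|A union B| = 5 + 2 = 7 (disjoint).
In U(8,14), cl(S) = S if |S| < 8, else cl(S) = E.
Since 7 < 8, cl(A union B) = A union B.
|cl(A union B)| = 7.

7


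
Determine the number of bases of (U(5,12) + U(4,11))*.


(M1+M2)* = M1* + M2*.
M1* = U(7,12), bases: C(12,7) = 792.
M2* = U(7,11), bases: C(11,7) = 330.
|B(M*)| = 792 * 330 = 261360.

261360
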